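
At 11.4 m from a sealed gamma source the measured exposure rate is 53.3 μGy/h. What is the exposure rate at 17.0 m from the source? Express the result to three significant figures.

Applying the 1/r² law, scaling from 11.4 m to 17.0 m:
(11.4/17.0)² = 0.4497, so 53.3 × 0.4497 = 23.97 μGy/h.

24.0 μGy/h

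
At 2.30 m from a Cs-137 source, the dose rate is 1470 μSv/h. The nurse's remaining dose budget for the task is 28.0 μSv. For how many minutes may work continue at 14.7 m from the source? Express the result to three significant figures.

46.7 min

Since intensity falls as 1/r², rate at 14.7 m:
1470 × (2.30/14.7)² = 1470 × 0.02448 = 35.99 μSv/h.
Stay time = 28.0 μSv ÷ 35.99 μSv/h = 0.7780 h = 46.68 min.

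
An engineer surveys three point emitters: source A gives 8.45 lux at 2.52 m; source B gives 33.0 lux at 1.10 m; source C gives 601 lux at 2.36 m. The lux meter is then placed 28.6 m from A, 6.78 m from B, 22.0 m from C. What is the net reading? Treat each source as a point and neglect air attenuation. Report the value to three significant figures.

By superposition, sum each source's inverse-square contribution:
A: 8.45 × (2.52/28.6)² = 0.06560 lux
B: 33.0 × (1.10/6.78)² = 0.8686 lux
C: 601 × (2.36/22.0)² = 6.916 lux
Total = 0.06560 + 0.8686 + 6.916 = 7.850 lux.

7.85 lux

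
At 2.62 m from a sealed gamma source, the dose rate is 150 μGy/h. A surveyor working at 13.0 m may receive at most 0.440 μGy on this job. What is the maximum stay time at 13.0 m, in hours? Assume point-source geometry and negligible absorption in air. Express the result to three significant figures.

By the inverse-square law, rate at 13.0 m:
(2.62/13.0)² = 0.04062, so 150 × 0.04062 = 6.093 μGy/h.
Stay time = 0.440 μGy ÷ 6.093 μGy/h = 0.07221 h.

0.0722 h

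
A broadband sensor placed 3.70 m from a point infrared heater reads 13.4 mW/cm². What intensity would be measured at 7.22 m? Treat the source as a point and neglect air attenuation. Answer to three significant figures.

3.52 mW/cm²

Intensity scales as (d₁/d₂)², so scaling from 3.70 m to 7.22 m:
13.4 × (3.70/7.22)² = 13.4 × 0.2626 = 3.519 mW/cm².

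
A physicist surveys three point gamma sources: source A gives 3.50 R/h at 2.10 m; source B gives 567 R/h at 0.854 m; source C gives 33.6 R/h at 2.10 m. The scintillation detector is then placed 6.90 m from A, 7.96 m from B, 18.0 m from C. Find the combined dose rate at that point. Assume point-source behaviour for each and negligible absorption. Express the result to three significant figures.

By superposition, sum each source's inverse-square contribution:
A: 3.50 × (2.10/6.90)² = 0.3242 R/h
B: 567 × (0.854/7.96)² = 6.526 R/h
C: 33.6 × (2.10/18.0)² = 0.4573 R/h
Total = 0.3242 + 6.526 + 0.4573 = 7.308 R/h.

7.31 R/h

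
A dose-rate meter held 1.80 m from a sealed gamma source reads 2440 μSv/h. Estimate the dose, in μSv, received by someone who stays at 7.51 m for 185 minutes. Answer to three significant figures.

432 μSv

Since intensity falls as 1/r², rate at 7.51 m:
2440 × (1.80/7.51)² = 2440 × 0.05745 = 140.2 μSv/h.
Dose = rate × time = 140.2 μSv/h × 3.083 h = 432.2 μSv.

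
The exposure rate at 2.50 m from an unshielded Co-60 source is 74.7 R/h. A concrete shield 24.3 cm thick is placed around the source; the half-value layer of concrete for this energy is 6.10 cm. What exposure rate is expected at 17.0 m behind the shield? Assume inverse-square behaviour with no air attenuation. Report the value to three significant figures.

Distance alone: 74.7 × (2.50/17.0)² = 74.7 × 0.02163 = 1.616 R/h.
Shield: 24.3/6.10 = 3.984 half-value layers → attenuation 2^(−3.984) = 0.06320.
Combined: 1.616 × 0.06320 = 0.1021 R/h.

0.102 R/h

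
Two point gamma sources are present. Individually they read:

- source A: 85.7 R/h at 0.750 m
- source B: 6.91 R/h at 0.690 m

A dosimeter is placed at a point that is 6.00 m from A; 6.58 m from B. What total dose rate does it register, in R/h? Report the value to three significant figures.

1.42 R/h

Each source contributes Iᵢ·(dᵢ/rᵢ)²; contributions add.
A: 85.7 × (0.750/6.00)² = 1.339 R/h
B: 6.91 × (0.690/6.58)² = 0.07598 R/h
Total = 1.339 + 0.07598 = 1.415 R/h.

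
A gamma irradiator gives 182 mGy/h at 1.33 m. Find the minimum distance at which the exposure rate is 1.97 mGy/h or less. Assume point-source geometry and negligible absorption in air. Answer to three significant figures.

By the inverse-square law, d₂ = d₁·√(I₁/I₂).
I₁/I₂ = 182/1.97 = 92.39, so d₂ = 1.33 × √92.39 = 12.78 m.

12.8 m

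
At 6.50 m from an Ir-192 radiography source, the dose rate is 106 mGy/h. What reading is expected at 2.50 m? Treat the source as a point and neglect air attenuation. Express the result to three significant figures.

Applying the 1/r² law, the rate at 2.50 m is
(6.50/2.50)² = 6.760, so 106 × 6.760 = 716.6 mGy/h.

717 mGy/h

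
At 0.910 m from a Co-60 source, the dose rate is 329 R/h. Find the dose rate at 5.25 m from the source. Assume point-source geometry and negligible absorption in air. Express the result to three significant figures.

9.88 R/h

Using I₁d₁² = I₂d₂², the rate at 5.25 m is
329 × (0.910/5.25)² = 329 × 0.03004 = 9.883 R/h.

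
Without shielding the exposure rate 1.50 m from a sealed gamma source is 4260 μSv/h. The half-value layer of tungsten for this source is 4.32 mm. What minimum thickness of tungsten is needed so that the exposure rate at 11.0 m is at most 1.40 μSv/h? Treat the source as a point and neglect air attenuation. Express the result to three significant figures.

At 11.0 m, distance alone gives 4260 × (1.50/11.0)² = 4260 × 0.01860 = 79.24 μSv/h.
Further attenuation needed: 79.24/1.40 = 56.60.
n = log₂(56.60) = 5.823 half-value layers.
Thickness = 5.823 × 4.32 mm = 25.16 mm.

25.2 mm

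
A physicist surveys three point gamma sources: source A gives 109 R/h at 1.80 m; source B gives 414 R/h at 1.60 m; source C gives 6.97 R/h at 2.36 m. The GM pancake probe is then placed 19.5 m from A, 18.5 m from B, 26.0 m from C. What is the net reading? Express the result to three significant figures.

4.08 R/h

By superposition, sum each source's inverse-square contribution:
A: 109 × (1.80/19.5)² = 0.9288 R/h
B: 414 × (1.60/18.5)² = 3.097 R/h
C: 6.97 × (2.36/26.0)² = 0.05743 R/h
Total = 0.9288 + 3.097 + 0.05743 = 4.083 R/h.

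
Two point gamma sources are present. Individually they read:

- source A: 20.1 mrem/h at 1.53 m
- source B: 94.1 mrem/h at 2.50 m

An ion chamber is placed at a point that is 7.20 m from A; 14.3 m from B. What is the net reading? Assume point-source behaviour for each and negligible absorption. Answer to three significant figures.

By superposition, sum each source's inverse-square contribution:
A: 20.1 × (1.53/7.20)² = 0.9076 mrem/h
B: 94.1 × (2.50/14.3)² = 2.876 mrem/h
Total = 0.9076 + 2.876 = 3.784 mrem/h.

3.78 mrem/h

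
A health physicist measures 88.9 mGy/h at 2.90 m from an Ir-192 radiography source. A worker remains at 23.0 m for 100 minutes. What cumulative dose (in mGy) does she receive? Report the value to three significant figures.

Applying the 1/r² law, rate at 23.0 m:
88.9 × (2.90/23.0)² = 88.9 × 0.01590 = 1.414 mGy/h.
Dose = rate × time = 1.414 mGy/h × 1.667 h = 2.357 mGy.

2.36 mGy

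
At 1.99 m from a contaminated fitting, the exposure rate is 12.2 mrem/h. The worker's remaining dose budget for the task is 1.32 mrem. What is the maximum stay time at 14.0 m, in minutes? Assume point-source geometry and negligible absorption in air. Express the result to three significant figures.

321 min

Intensity scales as (d₁/d₂)², so rate at 14.0 m:
(1.99/14.0)² = 0.02020, so 12.2 × 0.02020 = 0.2464 mrem/h.
Stay time = 1.32 mrem ÷ 0.2464 mrem/h = 5.357 h = 321.4 min.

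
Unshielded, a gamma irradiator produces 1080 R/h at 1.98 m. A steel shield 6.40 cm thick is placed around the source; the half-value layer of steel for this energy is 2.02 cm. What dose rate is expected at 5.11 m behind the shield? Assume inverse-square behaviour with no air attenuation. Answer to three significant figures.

Distance alone: (1.98/5.11)² = 0.1501, so 1080 × 0.1501 = 162.1 R/h.
Shield: 6.40/2.02 = 3.168 half-value layers → attenuation 2^(−3.168) = 0.1113.
Combined: 162.1 × 0.1113 = 18.04 R/h.

18.0 R/h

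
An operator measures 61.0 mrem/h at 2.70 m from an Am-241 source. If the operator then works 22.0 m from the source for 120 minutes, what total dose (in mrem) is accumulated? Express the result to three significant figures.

1.84 mrem

Since intensity falls as 1/r², rate at 22.0 m:
(2.70/22.0)² = 0.01506, so 61.0 × 0.01506 = 0.9187 mrem/h.
Dose = rate × time = 0.9187 mrem/h × 2.000 h = 1.837 mrem.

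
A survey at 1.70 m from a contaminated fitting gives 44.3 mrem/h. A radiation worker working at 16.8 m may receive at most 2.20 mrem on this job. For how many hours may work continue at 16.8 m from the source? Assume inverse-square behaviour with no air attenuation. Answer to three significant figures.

By the inverse-square law, rate at 16.8 m:
(1.70/16.8)² = 0.01024, so 44.3 × 0.01024 = 0.4536 mrem/h.
Stay time = 2.20 mrem ÷ 0.4536 mrem/h = 4.850 h.

4.85 h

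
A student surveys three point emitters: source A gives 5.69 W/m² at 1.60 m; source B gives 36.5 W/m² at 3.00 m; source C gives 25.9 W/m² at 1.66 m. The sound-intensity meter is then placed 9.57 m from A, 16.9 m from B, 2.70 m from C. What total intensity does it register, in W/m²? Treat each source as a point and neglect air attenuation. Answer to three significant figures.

11.1 W/m²

Each source contributes Iᵢ·(dᵢ/rᵢ)²; contributions add.
A: 5.69 × (1.60/9.57)² = 0.1590 W/m²
B: 36.5 × (3.00/16.9)² = 1.150 W/m²
C: 25.9 × (1.66/2.70)² = 9.790 W/m²
Total = 0.1590 + 1.150 + 9.790 = 11.10 W/m².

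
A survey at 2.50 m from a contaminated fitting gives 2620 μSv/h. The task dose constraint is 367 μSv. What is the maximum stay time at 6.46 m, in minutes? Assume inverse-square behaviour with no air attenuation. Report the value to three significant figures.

56.1 min

Applying the 1/r² law, rate at 6.46 m:
2620 × (2.50/6.46)² = 2620 × 0.1498 = 392.5 μSv/h.
Stay time = 367 μSv ÷ 392.5 μSv/h = 0.9350 h = 56.10 min.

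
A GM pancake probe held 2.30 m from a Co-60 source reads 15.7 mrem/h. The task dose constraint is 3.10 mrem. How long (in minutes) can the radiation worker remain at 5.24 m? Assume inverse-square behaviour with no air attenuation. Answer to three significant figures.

61.5 min

Intensity scales as (d₁/d₂)², so rate at 5.24 m:
(2.30/5.24)² = 0.1927, so 15.7 × 0.1927 = 3.025 mrem/h.
Stay time = 3.10 mrem ÷ 3.025 mrem/h = 1.025 h = 61.50 min.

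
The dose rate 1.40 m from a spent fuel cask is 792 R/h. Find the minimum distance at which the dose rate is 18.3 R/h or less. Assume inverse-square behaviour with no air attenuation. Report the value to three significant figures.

9.21 m

By the inverse-square law, d₂ = d₁·√(I₁/I₂).
I₁/I₂ = 792/18.3 = 43.28, so d₂ = 1.40 × √43.28 = 9.210 m.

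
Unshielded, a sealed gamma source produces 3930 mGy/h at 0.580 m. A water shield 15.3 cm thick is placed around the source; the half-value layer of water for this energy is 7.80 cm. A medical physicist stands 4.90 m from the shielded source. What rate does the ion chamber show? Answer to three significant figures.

Distance alone: (0.580/4.90)² = 0.01401, so 3930 × 0.01401 = 55.06 mGy/h.
Shield: 15.3/7.80 = 1.962 half-value layers → attenuation 2^(−1.962) = 0.2567.
Combined: 55.06 × 0.2567 = 14.13 mGy/h.

14.1 mGy/h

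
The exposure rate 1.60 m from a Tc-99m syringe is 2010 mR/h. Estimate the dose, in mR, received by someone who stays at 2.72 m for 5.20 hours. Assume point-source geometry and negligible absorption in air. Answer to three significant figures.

Using I₁d₁² = I₂d₂², rate at 2.72 m:
(1.60/2.72)² = 0.3460, so 2010 × 0.3460 = 695.5 mR/h.
Dose = rate × time = 695.5 mR/h × 5.200 h = 3617 mR.

3620 mR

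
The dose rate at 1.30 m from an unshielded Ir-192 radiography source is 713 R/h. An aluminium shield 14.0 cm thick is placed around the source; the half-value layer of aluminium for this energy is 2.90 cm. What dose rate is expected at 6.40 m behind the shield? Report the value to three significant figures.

1.04 R/h

Distance alone: (1.30/6.40)² = 0.04126, so 713 × 0.04126 = 29.42 R/h.
Shield: 14.0/2.90 = 4.828 half-value layers → attenuation 2^(−4.828) = 0.03521.
Combined: 29.42 × 0.03521 = 1.036 R/h.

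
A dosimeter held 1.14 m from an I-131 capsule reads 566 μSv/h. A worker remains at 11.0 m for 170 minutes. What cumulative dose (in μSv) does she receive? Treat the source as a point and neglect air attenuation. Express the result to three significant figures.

Using I₁d₁² = I₂d₂², rate at 11.0 m:
566 × (1.14/11.0)² = 566 × 0.01074 = 6.079 μSv/h.
Dose = rate × time = 6.079 μSv/h × 2.833 h = 17.22 μSv.

17.2 μSv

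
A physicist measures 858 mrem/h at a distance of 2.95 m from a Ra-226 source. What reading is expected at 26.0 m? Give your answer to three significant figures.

By the inverse-square law, the rate at 26.0 m is
(2.95/26.0)² = 0.01287, so 858 × 0.01287 = 11.04 mrem/h.

11.0 mrem/h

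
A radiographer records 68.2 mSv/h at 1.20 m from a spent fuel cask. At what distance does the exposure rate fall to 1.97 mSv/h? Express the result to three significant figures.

Using I₁d₁² = I₂d₂², d₂ = d₁·√(I₁/I₂).
I₁/I₂ = 68.2/1.97 = 34.62, so d₂ = 1.20 × √34.62 = 7.061 m.

7.06 m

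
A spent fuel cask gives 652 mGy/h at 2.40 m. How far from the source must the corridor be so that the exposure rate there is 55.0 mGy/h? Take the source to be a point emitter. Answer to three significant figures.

Since intensity falls as 1/r², d₂ = d₁·√(I₁/I₂).
I₁/I₂ = 652/55.0 = 11.85, so d₂ = 2.40 × √11.85 = 8.262 m.

8.26 m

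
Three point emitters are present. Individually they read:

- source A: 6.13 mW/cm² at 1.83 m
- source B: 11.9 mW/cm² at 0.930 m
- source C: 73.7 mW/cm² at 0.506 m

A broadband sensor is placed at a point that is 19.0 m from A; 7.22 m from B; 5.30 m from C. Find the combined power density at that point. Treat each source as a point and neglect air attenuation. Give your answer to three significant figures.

Each source contributes Iᵢ·(dᵢ/rᵢ)²; contributions add.
A: 6.13 × (1.83/19.0)² = 0.05687 mW/cm²
B: 11.9 × (0.930/7.22)² = 0.1974 mW/cm²
C: 73.7 × (0.506/5.30)² = 0.6718 mW/cm²
Total = 0.05687 + 0.1974 + 0.6718 = 0.9261 mW/cm².

0.926 mW/cm²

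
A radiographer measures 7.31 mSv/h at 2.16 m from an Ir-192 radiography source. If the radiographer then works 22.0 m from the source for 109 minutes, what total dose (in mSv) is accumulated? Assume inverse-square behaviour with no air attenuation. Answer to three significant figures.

0.128 mSv

Using I₁d₁² = I₂d₂², rate at 22.0 m:
(2.16/22.0)² = 0.009640, so 7.31 × 0.009640 = 0.07047 mSv/h.
Dose = rate × time = 0.07047 mSv/h × 1.817 h = 0.1280 mSv.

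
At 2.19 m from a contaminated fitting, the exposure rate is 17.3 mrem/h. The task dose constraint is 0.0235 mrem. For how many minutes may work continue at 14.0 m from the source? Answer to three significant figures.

Applying the 1/r² law, rate at 14.0 m:
17.3 × (2.19/14.0)² = 17.3 × 0.02447 = 0.4233 mrem/h.
Stay time = 0.0235 mrem ÷ 0.4233 mrem/h = 0.05552 h = 3.331 min.

3.33 min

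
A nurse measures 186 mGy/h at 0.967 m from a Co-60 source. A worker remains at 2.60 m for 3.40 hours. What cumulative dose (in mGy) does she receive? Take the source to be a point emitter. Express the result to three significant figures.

Since intensity falls as 1/r², rate at 2.60 m:
186 × (0.967/2.60)² = 186 × 0.1383 = 25.72 mGy/h.
Dose = rate × time = 25.72 mGy/h × 3.400 h = 87.45 mGy.

87.5 mGy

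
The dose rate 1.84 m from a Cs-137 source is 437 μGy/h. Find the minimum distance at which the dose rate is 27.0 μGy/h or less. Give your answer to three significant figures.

7.40 m

By the inverse-square law, d₂ = d₁·√(I₁/I₂).
I₁/I₂ = 437/27.0 = 16.19, so d₂ = 1.84 × √16.19 = 7.404 m.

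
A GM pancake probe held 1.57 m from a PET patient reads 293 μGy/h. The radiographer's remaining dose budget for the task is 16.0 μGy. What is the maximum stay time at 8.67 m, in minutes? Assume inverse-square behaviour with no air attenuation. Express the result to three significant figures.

99.9 min

Since intensity falls as 1/r², rate at 8.67 m:
293 × (1.57/8.67)² = 293 × 0.03279 = 9.607 μGy/h.
Stay time = 16.0 μGy ÷ 9.607 μGy/h = 1.665 h = 99.90 min.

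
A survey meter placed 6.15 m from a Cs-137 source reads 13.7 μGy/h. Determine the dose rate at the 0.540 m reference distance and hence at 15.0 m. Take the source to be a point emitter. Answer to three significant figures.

1780 μGy/h; 2.30 μGy/h

Applying the 1/r² law,
At 0.540 m: 13.7 × (6.15/0.540)² = 13.7 × 129.7 = 1777 μGy/h
At 15.0 m: (0.540/15.0)² = 0.001296, so 1777 × 0.001296 = 2.303 μGy/h.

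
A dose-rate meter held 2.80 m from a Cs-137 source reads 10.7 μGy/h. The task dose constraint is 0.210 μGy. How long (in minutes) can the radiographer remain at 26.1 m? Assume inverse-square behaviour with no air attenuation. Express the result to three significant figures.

Intensity scales as (d₁/d₂)², so rate at 26.1 m:
(2.80/26.1)² = 0.01151, so 10.7 × 0.01151 = 0.1232 μGy/h.
Stay time = 0.210 μGy ÷ 0.1232 μGy/h = 1.705 h = 102.3 min.

102 min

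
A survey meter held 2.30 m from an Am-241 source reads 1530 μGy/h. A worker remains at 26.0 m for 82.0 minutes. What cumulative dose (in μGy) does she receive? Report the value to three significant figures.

16.4 μGy

Using I₁d₁² = I₂d₂², rate at 26.0 m:
(2.30/26.0)² = 0.007825, so 1530 × 0.007825 = 11.97 μGy/h.
Dose = rate × time = 11.97 μGy/h × 1.367 h = 16.36 μGy.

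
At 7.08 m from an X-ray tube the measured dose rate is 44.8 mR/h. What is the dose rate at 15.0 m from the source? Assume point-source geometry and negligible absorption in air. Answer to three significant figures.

9.98 mR/h

By the inverse-square law, scaling from 7.08 m to 15.0 m:
44.8 × (7.08/15.0)² = 44.8 × 0.2228 = 9.981 mR/h.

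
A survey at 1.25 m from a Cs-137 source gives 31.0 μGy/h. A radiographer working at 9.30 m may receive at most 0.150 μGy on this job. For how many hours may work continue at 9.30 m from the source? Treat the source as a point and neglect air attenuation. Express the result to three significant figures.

0.268 h

Using I₁d₁² = I₂d₂², rate at 9.30 m:
(1.25/9.30)² = 0.01807, so 31.0 × 0.01807 = 0.5602 μGy/h.
Stay time = 0.150 μGy ÷ 0.5602 μGy/h = 0.2678 h.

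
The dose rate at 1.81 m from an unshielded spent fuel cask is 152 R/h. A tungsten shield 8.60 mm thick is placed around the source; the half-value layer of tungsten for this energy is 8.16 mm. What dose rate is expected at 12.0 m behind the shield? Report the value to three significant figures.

1.67 R/h

Distance alone: 152 × (1.81/12.0)² = 152 × 0.02275 = 3.458 R/h.
Shield: 8.60/8.16 = 1.054 half-value layers → attenuation 2^(−1.054) = 0.4816.
Combined: 3.458 × 0.4816 = 1.665 R/h.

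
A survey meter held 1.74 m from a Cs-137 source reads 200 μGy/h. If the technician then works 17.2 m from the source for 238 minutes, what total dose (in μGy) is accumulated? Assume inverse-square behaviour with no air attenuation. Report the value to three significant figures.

8.12 μGy

Intensity scales as (d₁/d₂)², so rate at 17.2 m:
200 × (1.74/17.2)² = 200 × 0.01023 = 2.046 μGy/h.
Dose = rate × time = 2.046 μGy/h × 3.967 h = 8.116 μGy.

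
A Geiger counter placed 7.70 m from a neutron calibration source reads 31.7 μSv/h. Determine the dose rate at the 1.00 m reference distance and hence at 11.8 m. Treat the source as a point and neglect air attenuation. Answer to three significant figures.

Intensity scales as (d₁/d₂)², so
At 1.00 m: (7.70/1.00)² = 59.29, so 31.7 × 59.29 = 1879 μSv/h
At 11.8 m: 1879 × (1.00/11.8)² = 1879 × 0.007182 = 13.49 μSv/h.

1880 μSv/h; 13.5 μSv/h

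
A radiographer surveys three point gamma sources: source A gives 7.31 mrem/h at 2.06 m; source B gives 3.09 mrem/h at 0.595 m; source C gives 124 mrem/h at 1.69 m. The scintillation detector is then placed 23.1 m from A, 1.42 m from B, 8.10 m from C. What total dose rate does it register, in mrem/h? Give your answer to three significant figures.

6.00 mrem/h

By superposition, sum each source's inverse-square contribution:
A: 7.31 × (2.06/23.1)² = 0.05813 mrem/h
B: 3.09 × (0.595/1.42)² = 0.5425 mrem/h
C: 124 × (1.69/8.10)² = 5.398 mrem/h
Total = 0.05813 + 0.5425 + 5.398 = 5.999 mrem/h.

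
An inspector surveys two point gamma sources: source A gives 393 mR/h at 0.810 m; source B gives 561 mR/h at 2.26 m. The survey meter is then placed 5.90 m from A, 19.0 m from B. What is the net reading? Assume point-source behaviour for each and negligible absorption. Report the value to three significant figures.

Each source contributes Iᵢ·(dᵢ/rᵢ)²; contributions add.
A: 393 × (0.810/5.90)² = 7.407 mR/h
B: 561 × (2.26/19.0)² = 7.937 mR/h
Total = 7.407 + 7.937 = 15.34 mR/h.

15.3 mR/h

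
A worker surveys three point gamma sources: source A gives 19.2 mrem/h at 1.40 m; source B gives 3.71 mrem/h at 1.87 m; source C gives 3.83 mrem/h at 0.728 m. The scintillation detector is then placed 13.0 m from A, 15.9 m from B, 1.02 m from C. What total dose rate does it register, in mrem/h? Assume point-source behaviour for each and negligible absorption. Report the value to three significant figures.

2.23 mrem/h

By superposition, sum each source's inverse-square contribution:
A: 19.2 × (1.40/13.0)² = 0.2227 mrem/h
B: 3.71 × (1.87/15.9)² = 0.05132 mrem/h
C: 3.83 × (0.728/1.02)² = 1.951 mrem/h
Total = 0.2227 + 0.05132 + 1.951 = 2.225 mrem/h.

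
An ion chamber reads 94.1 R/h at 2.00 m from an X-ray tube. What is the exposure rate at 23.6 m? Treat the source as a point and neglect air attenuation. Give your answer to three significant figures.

Since intensity falls as 1/r², the rate at 23.6 m is
(2.00/23.6)² = 0.007182, so 94.1 × 0.007182 = 0.6758 R/h.

0.676 R/h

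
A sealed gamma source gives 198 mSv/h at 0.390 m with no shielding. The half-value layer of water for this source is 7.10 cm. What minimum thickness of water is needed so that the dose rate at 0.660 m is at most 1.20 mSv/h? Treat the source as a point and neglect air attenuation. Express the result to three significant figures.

At 0.660 m, distance alone gives (0.390/0.660)² = 0.3492, so 198 × 0.3492 = 69.14 mSv/h.
Further attenuation needed: 69.14/1.20 = 57.62.
n = log₂(57.62) = 5.848 half-value layers.
Thickness = 5.848 × 7.10 cm = 41.52 cm.

41.5 cm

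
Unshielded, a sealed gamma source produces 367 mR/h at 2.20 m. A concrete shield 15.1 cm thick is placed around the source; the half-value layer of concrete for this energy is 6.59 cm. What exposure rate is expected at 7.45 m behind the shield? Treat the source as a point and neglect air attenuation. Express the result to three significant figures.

6.54 mR/h

Distance alone: 367 × (2.20/7.45)² = 367 × 0.08720 = 32.00 mR/h.
Shield: 15.1/6.59 = 2.291 half-value layers → attenuation 2^(−2.291) = 0.2043.
Combined: 32.00 × 0.2043 = 6.538 mR/h.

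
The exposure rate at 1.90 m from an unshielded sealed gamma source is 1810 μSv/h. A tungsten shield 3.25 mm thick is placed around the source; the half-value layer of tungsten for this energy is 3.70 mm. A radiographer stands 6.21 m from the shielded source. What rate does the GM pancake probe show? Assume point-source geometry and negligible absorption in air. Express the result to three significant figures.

92.2 μSv/h

Distance alone: (1.90/6.21)² = 0.09361, so 1810 × 0.09361 = 169.4 μSv/h.
Shield: 3.25/3.70 = 0.8784 half-value layers → attenuation 2^(−0.8784) = 0.5440.
Combined: 169.4 × 0.5440 = 92.15 μSv/h.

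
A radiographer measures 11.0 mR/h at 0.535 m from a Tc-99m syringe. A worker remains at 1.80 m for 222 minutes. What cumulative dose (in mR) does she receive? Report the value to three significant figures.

Intensity scales as (d₁/d₂)², so rate at 1.80 m:
(0.535/1.80)² = 0.08834, so 11.0 × 0.08834 = 0.9717 mR/h.
Dose = rate × time = 0.9717 mR/h × 3.700 h = 3.595 mR.

3.60 mR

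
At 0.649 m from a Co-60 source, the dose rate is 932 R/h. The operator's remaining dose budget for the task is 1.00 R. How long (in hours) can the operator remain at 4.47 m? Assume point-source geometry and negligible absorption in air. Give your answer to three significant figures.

0.0509 h

Applying the 1/r² law, rate at 4.47 m:
932 × (0.649/4.47)² = 932 × 0.02108 = 19.65 R/h.
Stay time = 1.00 R ÷ 19.65 R/h = 0.05089 h.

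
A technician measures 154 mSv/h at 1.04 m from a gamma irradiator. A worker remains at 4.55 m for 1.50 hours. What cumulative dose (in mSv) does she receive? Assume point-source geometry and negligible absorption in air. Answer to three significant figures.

Since intensity falls as 1/r², rate at 4.55 m:
154 × (1.04/4.55)² = 154 × 0.05224 = 8.045 mSv/h.
Dose = rate × time = 8.045 mSv/h × 1.500 h = 12.07 mSv.

12.1 mSv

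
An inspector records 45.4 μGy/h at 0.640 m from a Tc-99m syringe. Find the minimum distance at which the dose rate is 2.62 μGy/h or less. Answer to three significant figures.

Intensity scales as (d₁/d₂)², so d₂ = d₁·√(I₁/I₂).
I₁/I₂ = 45.4/2.62 = 17.33, so d₂ = 0.640 × √17.33 = 2.664 m.

2.66 m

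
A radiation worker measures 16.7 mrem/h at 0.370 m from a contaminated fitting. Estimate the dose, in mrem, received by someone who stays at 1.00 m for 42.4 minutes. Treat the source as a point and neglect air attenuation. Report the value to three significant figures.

Intensity scales as (d₁/d₂)², so rate at 1.00 m:
(0.370/1.00)² = 0.1369, so 16.7 × 0.1369 = 2.286 mrem/h.
Dose = rate × time = 2.286 mrem/h × 0.7067 h = 1.616 mrem.

1.62 mrem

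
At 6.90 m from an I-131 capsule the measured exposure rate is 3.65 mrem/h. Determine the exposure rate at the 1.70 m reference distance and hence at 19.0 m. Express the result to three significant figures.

Since intensity falls as 1/r²,
At 1.70 m: (6.90/1.70)² = 16.47, so 3.65 × 16.47 = 60.12 mrem/h
At 19.0 m: 60.12 × (1.70/19.0)² = 60.12 × 0.008006 = 0.4813 mrem/h.

60.1 mrem/h; 0.481 mrem/h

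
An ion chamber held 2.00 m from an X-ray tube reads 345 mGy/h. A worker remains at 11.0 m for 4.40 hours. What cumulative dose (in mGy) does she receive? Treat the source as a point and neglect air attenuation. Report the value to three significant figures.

By the inverse-square law, rate at 11.0 m:
(2.00/11.0)² = 0.03306, so 345 × 0.03306 = 11.41 mGy/h.
Dose = rate × time = 11.41 mGy/h × 4.400 h = 50.20 mGy.

50.2 mGy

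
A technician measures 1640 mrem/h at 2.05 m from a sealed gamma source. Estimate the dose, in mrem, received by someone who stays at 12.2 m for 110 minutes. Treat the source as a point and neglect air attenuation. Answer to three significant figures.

By the inverse-square law, rate at 12.2 m:
1640 × (2.05/12.2)² = 1640 × 0.02824 = 46.31 mrem/h.
Dose = rate × time = 46.31 mrem/h × 1.833 h = 84.89 mrem.

84.9 mrem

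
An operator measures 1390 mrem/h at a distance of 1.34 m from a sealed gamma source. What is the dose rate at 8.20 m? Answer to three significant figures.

Intensity scales as (d₁/d₂)², so the rate at 8.20 m is
1390 × (1.34/8.20)² = 1390 × 0.02670 = 37.11 mrem/h.

37.1 mrem/h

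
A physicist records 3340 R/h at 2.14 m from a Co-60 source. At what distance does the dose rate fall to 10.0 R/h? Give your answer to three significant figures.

39.1 m

Since intensity falls as 1/r², d₂ = d₁·√(I₁/I₂).
I₁/I₂ = 3340/10.0 = 334.0, so d₂ = 2.14 × √334.0 = 39.11 m.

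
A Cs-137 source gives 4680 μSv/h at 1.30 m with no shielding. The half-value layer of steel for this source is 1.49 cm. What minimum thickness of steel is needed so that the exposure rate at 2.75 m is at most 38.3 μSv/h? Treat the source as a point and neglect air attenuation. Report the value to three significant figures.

7.11 cm

At 2.75 m, distance alone gives (1.30/2.75)² = 0.2235, so 4680 × 0.2235 = 1046 μSv/h.
Further attenuation needed: 1046/38.3 = 27.31.
n = log₂(27.31) = 4.771 half-value layers.
Thickness = 4.771 × 1.49 cm = 7.109 cm.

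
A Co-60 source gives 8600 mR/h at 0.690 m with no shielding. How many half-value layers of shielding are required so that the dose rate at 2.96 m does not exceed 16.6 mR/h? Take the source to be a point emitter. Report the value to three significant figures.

4.82 half-value layers

At 2.96 m, distance alone gives (0.690/2.96)² = 0.05434, so 8600 × 0.05434 = 467.3 mR/h.
Further attenuation needed: 467.3/16.6 = 28.15.
n = log₂(28.15) = 4.815 half-value layers.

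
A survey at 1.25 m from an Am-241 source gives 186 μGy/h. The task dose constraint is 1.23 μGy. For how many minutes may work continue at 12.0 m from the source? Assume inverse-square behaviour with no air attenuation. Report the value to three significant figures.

36.6 min

Using I₁d₁² = I₂d₂², rate at 12.0 m:
186 × (1.25/12.0)² = 186 × 0.01085 = 2.018 μGy/h.
Stay time = 1.23 μGy ÷ 2.018 μGy/h = 0.6095 h = 36.57 min.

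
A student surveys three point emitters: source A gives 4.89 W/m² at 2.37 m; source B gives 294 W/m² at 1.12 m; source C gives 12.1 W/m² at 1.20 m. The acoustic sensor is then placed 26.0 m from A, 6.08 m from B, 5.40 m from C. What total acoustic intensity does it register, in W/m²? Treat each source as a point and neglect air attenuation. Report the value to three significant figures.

10.6 W/m²

Each source contributes Iᵢ·(dᵢ/rᵢ)²; contributions add.
A: 4.89 × (2.37/26.0)² = 0.04063 W/m²
B: 294 × (1.12/6.08)² = 9.976 W/m²
C: 12.1 × (1.20/5.40)² = 0.5975 W/m²
Total = 0.04063 + 9.976 + 0.5975 = 10.61 W/m².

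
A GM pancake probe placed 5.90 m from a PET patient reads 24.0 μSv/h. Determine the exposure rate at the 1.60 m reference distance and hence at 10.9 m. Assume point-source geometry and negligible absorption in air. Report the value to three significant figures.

326 μSv/h; 7.03 μSv/h

Using I₁d₁² = I₂d₂²,
At 1.60 m: (5.90/1.60)² = 13.60, so 24.0 × 13.60 = 326.4 μSv/h
At 10.9 m: 326.4 × (1.60/10.9)² = 326.4 × 0.02155 = 7.034 μSv/h.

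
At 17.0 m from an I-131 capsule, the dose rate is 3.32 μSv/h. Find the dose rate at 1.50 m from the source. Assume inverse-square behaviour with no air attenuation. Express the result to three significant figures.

426 μSv/h

Intensity scales as (d₁/d₂)², so the rate at 1.50 m is
(17.0/1.50)² = 128.4, so 3.32 × 128.4 = 426.3 μSv/h.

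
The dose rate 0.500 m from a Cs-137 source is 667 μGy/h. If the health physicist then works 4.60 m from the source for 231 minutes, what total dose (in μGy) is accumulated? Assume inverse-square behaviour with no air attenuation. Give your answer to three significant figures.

30.3 μGy

Intensity scales as (d₁/d₂)², so rate at 4.60 m:
667 × (0.500/4.60)² = 667 × 0.01181 = 7.877 μGy/h.
Dose = rate × time = 7.877 μGy/h × 3.850 h = 30.33 μGy.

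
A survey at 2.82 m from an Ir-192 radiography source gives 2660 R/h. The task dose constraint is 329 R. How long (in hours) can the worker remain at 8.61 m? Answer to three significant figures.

Since intensity falls as 1/r², rate at 8.61 m:
2660 × (2.82/8.61)² = 2660 × 0.1073 = 285.4 R/h.
Stay time = 329 R ÷ 285.4 R/h = 1.153 h.

1.15 h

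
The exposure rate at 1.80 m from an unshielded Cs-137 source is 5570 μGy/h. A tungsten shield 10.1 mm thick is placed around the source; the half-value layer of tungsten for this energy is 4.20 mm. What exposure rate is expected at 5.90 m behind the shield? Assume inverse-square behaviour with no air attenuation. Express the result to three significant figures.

97.9 μGy/h

Distance alone: (1.80/5.90)² = 0.09308, so 5570 × 0.09308 = 518.5 μGy/h.
Shield: 10.1/4.20 = 2.405 half-value layers → attenuation 2^(−2.405) = 0.1888.
Combined: 518.5 × 0.1888 = 97.89 μGy/h.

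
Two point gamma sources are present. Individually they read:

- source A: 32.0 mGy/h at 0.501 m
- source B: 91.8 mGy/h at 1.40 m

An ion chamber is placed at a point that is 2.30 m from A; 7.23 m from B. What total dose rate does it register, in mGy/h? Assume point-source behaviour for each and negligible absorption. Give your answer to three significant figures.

By superposition, sum each source's inverse-square contribution:
A: 32.0 × (0.501/2.30)² = 1.518 mGy/h
B: 91.8 × (1.40/7.23)² = 3.442 mGy/h
Total = 1.518 + 3.442 = 4.960 mGy/h.

4.96 mGy/h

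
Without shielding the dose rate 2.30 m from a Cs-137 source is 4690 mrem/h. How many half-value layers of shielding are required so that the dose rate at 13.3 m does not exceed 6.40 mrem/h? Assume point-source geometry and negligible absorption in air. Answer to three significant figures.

At 13.3 m, distance alone gives 4690 × (2.30/13.3)² = 4690 × 0.02991 = 140.3 mrem/h.
Further attenuation needed: 140.3/6.40 = 21.92.
n = log₂(21.92) = 4.454 half-value layers.

4.45 half-value layers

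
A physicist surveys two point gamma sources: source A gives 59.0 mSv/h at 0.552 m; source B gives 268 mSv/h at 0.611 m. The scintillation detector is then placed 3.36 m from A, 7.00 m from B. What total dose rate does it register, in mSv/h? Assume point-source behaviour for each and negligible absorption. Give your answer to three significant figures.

Each source contributes Iᵢ·(dᵢ/rᵢ)²; contributions add.
A: 59.0 × (0.552/3.36)² = 1.592 mSv/h
B: 268 × (0.611/7.00)² = 2.042 mSv/h
Total = 1.592 + 2.042 = 3.634 mSv/h.

3.63 mSv/h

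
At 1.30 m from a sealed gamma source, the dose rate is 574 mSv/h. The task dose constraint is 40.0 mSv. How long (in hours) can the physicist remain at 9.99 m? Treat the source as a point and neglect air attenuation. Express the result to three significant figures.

4.12 h

By the inverse-square law, rate at 9.99 m:
574 × (1.30/9.99)² = 574 × 0.01693 = 9.718 mSv/h.
Stay time = 40.0 mSv ÷ 9.718 mSv/h = 4.116 h.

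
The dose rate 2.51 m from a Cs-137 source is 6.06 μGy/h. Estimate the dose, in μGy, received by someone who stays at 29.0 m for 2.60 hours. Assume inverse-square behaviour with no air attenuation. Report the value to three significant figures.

By the inverse-square law, rate at 29.0 m:
(2.51/29.0)² = 0.007491, so 6.06 × 0.007491 = 0.04540 μGy/h.
Dose = rate × time = 0.04540 μGy/h × 2.600 h = 0.1180 μGy.

0.118 μGy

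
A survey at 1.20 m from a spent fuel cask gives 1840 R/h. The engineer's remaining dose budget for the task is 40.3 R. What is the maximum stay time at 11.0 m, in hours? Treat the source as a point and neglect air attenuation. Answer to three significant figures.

By the inverse-square law, rate at 11.0 m:
(1.20/11.0)² = 0.01190, so 1840 × 0.01190 = 21.90 R/h.
Stay time = 40.3 R ÷ 21.90 R/h = 1.840 h.

1.84 h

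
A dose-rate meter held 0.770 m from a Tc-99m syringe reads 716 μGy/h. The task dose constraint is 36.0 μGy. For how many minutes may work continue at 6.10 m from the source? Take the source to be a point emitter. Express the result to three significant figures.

Using I₁d₁² = I₂d₂², rate at 6.10 m:
716 × (0.770/6.10)² = 716 × 0.01593 = 11.41 μGy/h.
Stay time = 36.0 μGy ÷ 11.41 μGy/h = 3.155 h = 189.3 min.

189 min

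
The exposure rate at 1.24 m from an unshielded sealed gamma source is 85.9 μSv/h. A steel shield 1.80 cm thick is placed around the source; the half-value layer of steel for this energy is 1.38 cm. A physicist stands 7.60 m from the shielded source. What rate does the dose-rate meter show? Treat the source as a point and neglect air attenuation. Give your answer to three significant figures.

Distance alone: (1.24/7.60)² = 0.02662, so 85.9 × 0.02662 = 2.287 μSv/h.
Shield: 1.80/1.38 = 1.304 half-value layers → attenuation 2^(−1.304) = 0.4050.
Combined: 2.287 × 0.4050 = 0.9262 μSv/h.

0.926 μSv/h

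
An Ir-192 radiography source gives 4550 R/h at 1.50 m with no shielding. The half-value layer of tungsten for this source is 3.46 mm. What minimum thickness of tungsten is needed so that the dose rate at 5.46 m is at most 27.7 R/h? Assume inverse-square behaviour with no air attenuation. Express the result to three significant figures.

12.6 mm

At 5.46 m, distance alone gives (1.50/5.46)² = 0.07547, so 4550 × 0.07547 = 343.4 R/h.
Further attenuation needed: 343.4/27.7 = 12.40.
n = log₂(12.40) = 3.632 half-value layers.
Thickness = 3.632 × 3.46 mm = 12.57 mm.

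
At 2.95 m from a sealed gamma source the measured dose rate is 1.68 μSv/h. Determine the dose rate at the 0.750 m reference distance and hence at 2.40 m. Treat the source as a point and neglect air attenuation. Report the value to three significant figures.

26.0 μSv/h; 2.54 μSv/h

Intensity scales as (d₁/d₂)², so
At 0.750 m: (2.95/0.750)² = 15.47, so 1.68 × 15.47 = 25.99 μSv/h
At 2.40 m: 25.99 × (0.750/2.40)² = 25.99 × 0.09766 = 2.538 μSv/h.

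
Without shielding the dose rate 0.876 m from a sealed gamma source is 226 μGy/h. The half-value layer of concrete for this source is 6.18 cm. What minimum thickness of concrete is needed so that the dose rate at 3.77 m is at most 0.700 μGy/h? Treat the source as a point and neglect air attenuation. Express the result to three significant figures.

25.5 cm

At 3.77 m, distance alone gives (0.876/3.77)² = 0.05399, so 226 × 0.05399 = 12.20 μGy/h.
Further attenuation needed: 12.20/0.700 = 17.43.
n = log₂(17.43) = 4.124 half-value layers.
Thickness = 4.124 × 6.18 cm = 25.49 cm.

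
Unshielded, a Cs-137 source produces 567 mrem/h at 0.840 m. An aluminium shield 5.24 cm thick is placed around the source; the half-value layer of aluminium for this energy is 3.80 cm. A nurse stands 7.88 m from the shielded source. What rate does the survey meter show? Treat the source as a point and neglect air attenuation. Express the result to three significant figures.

Distance alone: 567 × (0.840/7.88)² = 567 × 0.01136 = 6.441 mrem/h.
Shield: 5.24/3.80 = 1.379 half-value layers → attenuation 2^(−1.379) = 0.3845.
Combined: 6.441 × 0.3845 = 2.477 mrem/h.

2.48 mrem/h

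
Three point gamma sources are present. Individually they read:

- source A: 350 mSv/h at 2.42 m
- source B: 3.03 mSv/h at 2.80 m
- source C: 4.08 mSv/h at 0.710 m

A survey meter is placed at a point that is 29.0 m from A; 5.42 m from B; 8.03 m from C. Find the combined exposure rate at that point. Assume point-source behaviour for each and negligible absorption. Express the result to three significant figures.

3.28 mSv/h

Each source contributes Iᵢ·(dᵢ/rᵢ)²; contributions add.
A: 350 × (2.42/29.0)² = 2.437 mSv/h
B: 3.03 × (2.80/5.42)² = 0.8086 mSv/h
C: 4.08 × (0.710/8.03)² = 0.03190 mSv/h
Total = 2.437 + 0.8086 + 0.03190 = 3.277 mSv/h.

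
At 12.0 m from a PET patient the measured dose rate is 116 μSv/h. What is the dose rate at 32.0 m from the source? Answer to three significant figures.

Since intensity falls as 1/r², scaling from 12.0 m to 32.0 m:
(12.0/32.0)² = 0.1406, so 116 × 0.1406 = 16.31 μSv/h.

16.3 μSv/h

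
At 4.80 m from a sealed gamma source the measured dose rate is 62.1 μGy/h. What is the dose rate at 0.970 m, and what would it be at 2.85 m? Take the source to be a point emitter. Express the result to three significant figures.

Using I₁d₁² = I₂d₂²,
At 0.970 m: 62.1 × (4.80/0.970)² = 62.1 × 24.49 = 1521 μGy/h
At 2.85 m: 1521 × (0.970/2.85)² = 1521 × 0.1158 = 176.1 μGy/h.

1520 μGy/h; 176 μGy/h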